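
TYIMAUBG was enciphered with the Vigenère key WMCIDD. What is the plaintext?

XMGEXRFU

Repeat the key across the ciphertext: WMCIDDWM
T(19)−W(22): -3≡23 → X
Y(24)−M(12): 12 → M
I(8)−C(2): 6 → G
M(12)−I(8): 4 → E
A(0)−D(3): -3≡23 → X
U(20)−D(3): 17 → R
B(1)−W(22): -21≡5 → F
G(6)−M(12): -6≡20 → U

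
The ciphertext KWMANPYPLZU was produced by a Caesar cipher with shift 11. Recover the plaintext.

ZLBPCENEAOJ

K(10): 10−11=-1≡25 → Z
W(22): 22−11=11 → L
M(12): 12−11=1 → B
A(0): 0−11=-11≡15 → P
N(13): 13−11=2 → C
P(15): 15−11=4 → E
Y(24): 24−11=13 → N
P(15): 15−11=4 → E
L(11): 11−11=0 → A
Z(25): 25−11=14 → O
U(20): 20−11=9 → J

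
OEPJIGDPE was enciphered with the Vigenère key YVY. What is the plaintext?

Repeat the key across the ciphertext: YVYYVYYVY
O(14)−Y(24): -10≡16 → Q
E(4)−V(21): -17≡9 → J
P(15)−Y(24): -9≡17 → R
J(9)−Y(24): -15≡11 → L
I(8)−V(21): -13≡13 → N
G(6)−Y(24): -18≡8 → I
D(3)−Y(24): -21≡5 → F
P(15)−V(21): -6≡20 → U
E(4)−Y(24): -20≡6 → G

QJRLNIFUG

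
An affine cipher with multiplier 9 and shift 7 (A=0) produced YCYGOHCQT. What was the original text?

The inverse of 9 mod 26 is 3, since 9·3=27≡1. Apply D(y)=3·(y−7) mod 26:
Y(24): 3·(24−7)=51≡25 → Z
C(2): 3·(2−7)=-15≡11 → L
Y(24): 3·(24−7)=51≡25 → Z
G(6): 3·(6−7)=-3≡23 → X
O(14): 3·(14−7)=21 → V
H(7): 3·(7−7)=0 → A
C(2): 3·(2−7)=-15≡11 → L
Q(16): 3·(16−7)=27≡1 → B
T(19): 3·(19−7)=36≡10 → K

ZLZXVALBK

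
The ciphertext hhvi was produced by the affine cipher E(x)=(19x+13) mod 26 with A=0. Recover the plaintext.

mmkx

The inverse of 19 mod 26 is 11, since 19·11=209≡1. Apply D(y)=11·(y−13) mod 26:
h(7): 11·(7−13)=-66≡12 → m
h(7): 11·(7−13)=-66≡12 → m
v(21): 11·(21−13)=88≡10 → k
i(8): 11·(8−13)=-55≡23 → x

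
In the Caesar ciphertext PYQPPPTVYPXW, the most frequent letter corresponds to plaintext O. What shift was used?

1

The most frequent ciphertext letter is P (appears 5 times).
P is position 15; O is position 14.
Shift = 1.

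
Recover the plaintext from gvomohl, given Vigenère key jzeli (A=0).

xwkbgym

Repeat the key across the ciphertext: jzelijz
g(6)−j(9): -3≡23 → x
v(21)−z(25): -4≡22 → w
o(14)−e(4): 10 → k
m(12)−l(11): 1 → b
o(14)−i(8): 6 → g
h(7)−j(9): -2≡24 → y
l(11)−z(25): -14≡12 → m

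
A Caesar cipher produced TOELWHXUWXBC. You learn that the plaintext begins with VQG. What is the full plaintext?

From the crib: T(19)−V(21)=-2≡24, so the shift is 24.
Subtract 24 from each ciphertext letter:
T(19): 19−24=-5≡21 → V
O(14): 14−24=-10≡16 → Q
E(4): 4−24=-20≡6 → G
L(11): 11−24=-13≡13 → N
W(22): 22−24=-2≡24 → Y
H(7): 7−24=-17≡9 → J
X(23): 23−24=-1≡25 → Z
U(20): 20−24=-4≡22 → W
W(22): 22−24=-2≡24 → Y
X(23): 23−24=-1≡25 → Z
B(1): 1−24=-23≡3 → D
C(2): 2−24=-22≡4 → E

VQGNYJZWYZDE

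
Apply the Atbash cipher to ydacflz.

bwzxuoa

y(24) → b(1)
d(3) → w(22)
a(0) → z(25)
c(2) → x(23)
f(5) → u(20)
l(11) → o(14)
z(25) → a(0)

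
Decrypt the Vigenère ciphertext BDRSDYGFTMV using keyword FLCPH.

WSPDWTVDEFQ

Repeat the key across the ciphertext: FLCPHFLCPHF
B(1)−F(5): -4≡22 → W
D(3)−L(11): -8≡18 → S
R(17)−C(2): 15 → P
S(18)−P(15): 3 → D
D(3)−H(7): -4≡22 → W
Y(24)−F(5): 19 → T
G(6)−L(11): -5≡21 → V
F(5)−C(2): 3 → D
T(19)−P(15): 4 → E
M(12)−H(7): 5 → F
V(21)−F(5): 16 → Q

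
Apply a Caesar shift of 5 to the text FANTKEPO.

KFSYPJUT

F(5): 5+5=10 → K
A(0): 0+5=5 → F
N(13): 13+5=18 → S
T(19): 19+5=24 → Y
K(10): 10+5=15 → P
E(4): 4+5=9 → J
P(15): 15+5=20 → U
O(14): 14+5=19 → T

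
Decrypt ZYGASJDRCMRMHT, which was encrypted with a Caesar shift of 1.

YXFZRICQBLQLGS

Z(25): 25−1=24 → Y
Y(24): 24−1=23 → X
G(6): 6−1=5 → F
A(0): 0−1=-1≡25 → Z
S(18): 18−1=17 → R
J(9): 9−1=8 → I
D(3): 3−1=2 → C
R(17): 17−1=16 → Q
C(2): 2−1=1 → B
M(12): 12−1=11 → L
R(17): 17−1=16 → Q
M(12): 12−1=11 → L
H(7): 7−1=6 → G
T(19): 19−1=18 → S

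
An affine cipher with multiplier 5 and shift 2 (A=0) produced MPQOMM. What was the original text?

The inverse of 5 mod 26 is 21, since 5·21=105≡1. Apply D(y)=21·(y−2) mod 26:
M(12): 21·(12−2)=210≡2 → C
P(15): 21·(15−2)=273≡13 → N
Q(16): 21·(16−2)=294≡8 → I
O(14): 21·(14−2)=252≡18 → S
M(12): 21·(12−2)=210≡2 → C
M(12): 21·(12−2)=210≡2 → C

CNISCC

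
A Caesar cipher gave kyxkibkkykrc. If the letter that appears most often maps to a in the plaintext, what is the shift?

The most frequent ciphertext letter is k (appears 5 times).
k is position 10; a is position 0.
Shift = 10.

10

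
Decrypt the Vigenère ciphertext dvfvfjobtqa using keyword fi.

Repeat the key across the ciphertext: fififififif
d(3)−f(5): -2≡24 → y
v(21)−i(8): 13 → n
f(5)−f(5): 0 → a
v(21)−i(8): 13 → n
f(5)−f(5): 0 → a
j(9)−i(8): 1 → b
o(14)−f(5): 9 → j
b(1)−i(8): -7≡19 → t
t(19)−f(5): 14 → o
q(16)−i(8): 8 → i
a(0)−f(5): -5≡21 → v

ynanabjtoiv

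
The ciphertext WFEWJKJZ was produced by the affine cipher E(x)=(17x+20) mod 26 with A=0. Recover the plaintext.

The inverse of 17 mod 26 is 23, since 17·23=391≡1. Apply D(y)=23·(y−20) mod 26:
W(22): 23·(22−20)=46≡20 → U
F(5): 23·(5−20)=-345≡19 → T
E(4): 23·(4−20)=-368≡22 → W
W(22): 23·(22−20)=46≡20 → U
J(9): 23·(9−20)=-253≡7 → H
K(10): 23·(10−20)=-230≡4 → E
J(9): 23·(9−20)=-253≡7 → H
Z(25): 23·(25−20)=115≡11 → L

UTWUHEHL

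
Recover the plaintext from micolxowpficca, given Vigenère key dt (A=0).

jpzvieldmmfjzh

Repeat the key across the ciphertext: dtdtdtdtdtdtdt
m(12)−d(3): 9 → j
i(8)−t(19): -11≡15 → p
c(2)−d(3): -1≡25 → z
o(14)−t(19): -5≡21 → v
l(11)−d(3): 8 → i
x(23)−t(19): 4 → e
o(14)−d(3): 11 → l
w(22)−t(19): 3 → d
p(15)−d(3): 12 → m
f(5)−t(19): -14≡12 → m
i(8)−d(3): 5 → f
c(2)−t(19): -17≡9 → j
c(2)−d(3): -1≡25 → z
a(0)−t(19): -19≡7 → h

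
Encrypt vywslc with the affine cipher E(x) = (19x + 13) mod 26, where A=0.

v(21): 19·21+13=412≡22 → w
y(24): 19·24+13=469≡1 → b
w(22): 19·22+13=431≡15 → p
s(18): 19·18+13=355≡17 → r
l(11): 19·11+13=222≡14 → o
c(2): 19·2+13=51≡25 → z

wbproz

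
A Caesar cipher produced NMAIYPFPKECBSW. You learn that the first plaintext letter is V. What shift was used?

18

From the crib: N(13)−V(21)=-8≡18, so the shift is 18.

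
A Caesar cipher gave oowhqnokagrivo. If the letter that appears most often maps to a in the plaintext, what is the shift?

The most frequent ciphertext letter is o (appears 4 times).
o is position 14; a is position 0.
Shift = 14.

14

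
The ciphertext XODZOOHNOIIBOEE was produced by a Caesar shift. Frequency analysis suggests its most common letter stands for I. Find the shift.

The most frequent ciphertext letter is O (appears 5 times).
O is position 14; I is position 8.
Shift = 6.

6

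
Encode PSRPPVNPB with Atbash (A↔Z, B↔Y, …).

KHIKKEMKY

P(15) → K(10)
S(18) → H(7)
R(17) → I(8)
P(15) → K(10)
P(15) → K(10)
V(21) → E(4)
N(13) → M(12)
P(15) → K(10)
B(1) → Y(24)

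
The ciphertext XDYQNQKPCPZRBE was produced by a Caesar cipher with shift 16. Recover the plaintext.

X(23): 23−16=7 → H
D(3): 3−16=-13≡13 → N
Y(24): 24−16=8 → I
Q(16): 16−16=0 → A
N(13): 13−16=-3≡23 → X
Q(16): 16−16=0 → A
K(10): 10−16=-6≡20 → U
P(15): 15−16=-1≡25 → Z
C(2): 2−16=-14≡12 → M
P(15): 15−16=-1≡25 → Z
Z(25): 25−16=9 → J
R(17): 17−16=1 → B
B(1): 1−16=-15≡11 → L
E(4): 4−16=-12≡14 → O

HNIAXAUZMZJBLO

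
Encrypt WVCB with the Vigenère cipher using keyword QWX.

MRZR

Repeat the key across the message: QWXQ
W(22)+Q(16): 38≡12 → M
V(21)+W(22): 43≡17 → R
C(2)+X(23): 25 → Z
B(1)+Q(16): 17 → R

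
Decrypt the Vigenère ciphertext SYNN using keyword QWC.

Repeat the key across the ciphertext: QWCQ
S(18)−Q(16): 2 → C
Y(24)−W(22): 2 → C
N(13)−C(2): 11 → L
N(13)−Q(16): -3≡23 → X

CCLX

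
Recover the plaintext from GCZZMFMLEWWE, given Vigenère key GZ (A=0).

ADTAGGGMYXQF

Repeat the key across the ciphertext: GZGZGZGZGZGZ
G(6)−G(6): 0 → A
C(2)−Z(25): -23≡3 → D
Z(25)−G(6): 19 → T
Z(25)−Z(25): 0 → A
M(12)−G(6): 6 → G
F(5)−Z(25): -20≡6 → G
M(12)−G(6): 6 → G
L(11)−Z(25): -14≡12 → M
E(4)−G(6): -2≡24 → Y
W(22)−Z(25): -3≡23 → X
W(22)−G(6): 16 → Q
E(4)−Z(25): -21≡5 → F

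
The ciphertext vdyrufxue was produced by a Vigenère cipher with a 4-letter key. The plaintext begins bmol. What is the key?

urkg

Subtract each crib letter from the matching ciphertext letter (mod 26):
v(21)−b(1)=20 → u
d(3)−m(12)=-9≡17 → r
y(24)−o(14)=10 → k
r(17)−l(11)=6 → g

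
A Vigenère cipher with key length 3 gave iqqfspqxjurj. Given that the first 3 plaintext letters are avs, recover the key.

Subtract each crib letter from the matching ciphertext letter (mod 26):
i(8)−a(0)=8 → i
q(16)−v(21)=-5≡21 → v
q(16)−s(18)=-2≡24 → y

ivy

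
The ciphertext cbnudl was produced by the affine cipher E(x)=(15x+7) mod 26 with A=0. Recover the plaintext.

The inverse of 15 mod 26 is 7, since 15·7=105≡1. Apply D(y)=7·(y−7) mod 26:
c(2): 7·(2−7)=-35≡17 → r
b(1): 7·(1−7)=-42≡10 → k
n(13): 7·(13−7)=42≡16 → q
u(20): 7·(20−7)=91≡13 → n
d(3): 7·(3−7)=-28≡24 → y
l(11): 7·(11−7)=28≡2 → c

rkqnyc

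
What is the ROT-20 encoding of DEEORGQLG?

XYYILAKFA

D(3): 3+20=23 → X
E(4): 4+20=24 → Y
E(4): 4+20=24 → Y
O(14): 14+20=34≡8 → I
R(17): 17+20=37≡11 → L
G(6): 6+20=26≡0 → A
Q(16): 16+20=36≡10 → K
L(11): 11+20=31≡5 → F
G(6): 6+20=26≡0 → A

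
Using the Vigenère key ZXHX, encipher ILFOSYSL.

Repeat the key across the message: ZXHXZXHX
I(8)+Z(25): 33≡7 → H
L(11)+X(23): 34≡8 → I
F(5)+H(7): 12 → M
O(14)+X(23): 37≡11 → L
S(18)+Z(25): 43≡17 → R
Y(24)+X(23): 47≡21 → V
S(18)+H(7): 25 → Z
L(11)+X(23): 34≡8 → I

HIMLRVZI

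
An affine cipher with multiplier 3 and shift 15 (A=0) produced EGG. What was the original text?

FXX

The inverse of 3 mod 26 is 9, since 3·9=27≡1. Apply D(y)=9·(y−15) mod 26:
E(4): 9·(4−15)=-99≡5 → F
G(6): 9·(6−15)=-81≡23 → X
G(6): 9·(6−15)=-81≡23 → X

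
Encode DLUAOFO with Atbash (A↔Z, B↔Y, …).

D(3) → W(22)
L(11) → O(14)
U(20) → F(5)
A(0) → Z(25)
O(14) → L(11)
F(5) → U(20)
O(14) → L(11)

WOFZLUL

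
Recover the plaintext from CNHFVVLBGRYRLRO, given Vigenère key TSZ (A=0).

JVIMDWSJHYGSSZP

Repeat the key across the ciphertext: TSZTSZTSZTSZTSZ
C(2)−T(19): -17≡9 → J
N(13)−S(18): -5≡21 → V
H(7)−Z(25): -18≡8 → I
F(5)−T(19): -14≡12 → M
V(21)−S(18): 3 → D
V(21)−Z(25): -4≡22 → W
L(11)−T(19): -8≡18 → S
B(1)−S(18): -17≡9 → J
G(6)−Z(25): -19≡7 → H
R(17)−T(19): -2≡24 → Y
Y(24)−S(18): 6 → G
R(17)−Z(25): -8≡18 → S
L(11)−T(19): -8≡18 → S
R(17)−S(18): -1≡25 → Z
O(14)−Z(25): -11≡15 → P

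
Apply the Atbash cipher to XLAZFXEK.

X(23) → C(2)
L(11) → O(14)
A(0) → Z(25)
Z(25) → A(0)
F(5) → U(20)
X(23) → C(2)
E(4) → V(21)
K(10) → P(15)

COZAUCVP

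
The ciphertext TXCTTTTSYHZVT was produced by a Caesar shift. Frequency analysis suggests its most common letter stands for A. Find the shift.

The most frequent ciphertext letter is T (appears 6 times).
T is position 19; A is position 0.
Shift = 19.

19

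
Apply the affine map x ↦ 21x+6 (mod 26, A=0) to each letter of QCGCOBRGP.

Q(16): 21·16+6=342≡4 → E
C(2): 21·2+6=48≡22 → W
G(6): 21·6+6=132≡2 → C
C(2): 21·2+6=48≡22 → W
O(14): 21·14+6=300≡14 → O
B(1): 21·1+6=27≡1 → B
R(17): 21·17+6=363≡25 → Z
G(6): 21·6+6=132≡2 → C
P(15): 21·15+6=321≡9 → J

EWCWOBZCJ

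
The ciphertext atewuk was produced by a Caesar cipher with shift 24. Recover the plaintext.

cvgywm

a(0): 0−24=-24≡2 → c
t(19): 19−24=-5≡21 → v
e(4): 4−24=-20≡6 → g
w(22): 22−24=-2≡24 → y
u(20): 20−24=-4≡22 → w
k(10): 10−24=-14≡12 → m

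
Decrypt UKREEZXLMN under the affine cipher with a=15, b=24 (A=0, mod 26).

YGDQQHTNUB

The inverse of 15 mod 26 is 7, since 15·7=105≡1. Apply D(y)=7·(y−24) mod 26:
U(20): 7·(20−24)=-28≡24 → Y
K(10): 7·(10−24)=-98≡6 → G
R(17): 7·(17−24)=-49≡3 → D
E(4): 7·(4−24)=-140≡16 → Q
E(4): 7·(4−24)=-140≡16 → Q
Z(25): 7·(25−24)=7 → H
X(23): 7·(23−24)=-7≡19 → T
L(11): 7·(11−24)=-91≡13 → N
M(12): 7·(12−24)=-84≡20 → U
N(13): 7·(13−24)=-77≡1 → B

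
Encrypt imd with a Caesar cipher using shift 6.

i(8): 8+6=14 → o
m(12): 12+6=18 → s
d(3): 3+6=9 → j

osj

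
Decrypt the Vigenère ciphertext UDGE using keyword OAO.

GDSQ

Repeat the key across the ciphertext: OAOO
U(20)−O(14): 6 → G
D(3)−A(0): 3 → D
G(6)−O(14): -8≡18 → S
E(4)−O(14): -10≡16 → Q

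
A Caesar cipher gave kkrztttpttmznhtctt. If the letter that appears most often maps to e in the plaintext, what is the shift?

The most frequent ciphertext letter is t (appears 8 times).
t is position 19; e is position 4.
Shift = 15.

15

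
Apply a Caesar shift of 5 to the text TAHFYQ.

YFMKDV

T(19): 19+5=24 → Y
A(0): 0+5=5 → F
H(7): 7+5=12 → M
F(5): 5+5=10 → K
Y(24): 24+5=29≡3 → D
Q(16): 16+5=21 → V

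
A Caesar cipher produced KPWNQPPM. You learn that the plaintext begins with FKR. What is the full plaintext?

From the crib: K(10)−F(5)=5, so the shift is 5.
Subtract 5 from each ciphertext letter:
K(10): 10−5=5 → F
P(15): 15−5=10 → K
W(22): 22−5=17 → R
N(13): 13−5=8 → I
Q(16): 16−5=11 → L
P(15): 15−5=10 → K
P(15): 15−5=10 → K
M(12): 12−5=7 → H

FKRILKKH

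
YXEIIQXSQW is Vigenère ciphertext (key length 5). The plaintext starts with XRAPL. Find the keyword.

BGETX

Subtract each crib letter from the matching ciphertext letter (mod 26):
Y(24)−X(23)=1 → B
X(23)−R(17)=6 → G
E(4)−A(0)=4 → E
I(8)−P(15)=-7≡19 → T
I(8)−L(11)=-3≡23 → X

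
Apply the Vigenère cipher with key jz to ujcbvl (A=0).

Repeat the key across the message: jzjzjz
u(20)+j(9): 29≡3 → d
j(9)+z(25): 34≡8 → i
c(2)+j(9): 11 → l
b(1)+z(25): 26≡0 → a
v(21)+j(9): 30≡4 → e
l(11)+z(25): 36≡10 → k

dilaek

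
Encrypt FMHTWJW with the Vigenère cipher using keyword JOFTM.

Repeat the key across the message: JOFTMJO
F(5)+J(9): 14 → O
M(12)+O(14): 26≡0 → A
H(7)+F(5): 12 → M
T(19)+T(19): 38≡12 → M
W(22)+M(12): 34≡8 → I
J(9)+J(9): 18 → S
W(22)+O(14): 36≡10 → K

OAMMISK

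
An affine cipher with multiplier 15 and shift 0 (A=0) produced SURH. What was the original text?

The inverse of 15 mod 26 is 7, since 15·7=105≡1. Apply D(y)=7·(y−0) mod 26:
S(18): 7·(18−0)=126≡22 → W
U(20): 7·(20−0)=140≡10 → K
R(17): 7·(17−0)=119≡15 → P
H(7): 7·(7−0)=49≡23 → X

WKPX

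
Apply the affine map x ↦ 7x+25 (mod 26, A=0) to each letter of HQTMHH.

H(7): 7·7+25=74≡22 → W
Q(16): 7·16+25=137≡7 → H
T(19): 7·19+25=158≡2 → C
M(12): 7·12+25=109≡5 → F
H(7): 7·7+25=74≡22 → W
H(7): 7·7+25=74≡22 → W

WHCFWW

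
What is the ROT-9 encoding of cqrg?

c(2): 2+9=11 → l
q(16): 16+9=25 → z
r(17): 17+9=26≡0 → a
g(6): 6+9=15 → p

lzap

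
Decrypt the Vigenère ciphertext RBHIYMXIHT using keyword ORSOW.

Repeat the key across the ciphertext: ORSOWORSOW
R(17)−O(14): 3 → D
B(1)−R(17): -16≡10 → K
H(7)−S(18): -11≡15 → P
I(8)−O(14): -6≡20 → U
Y(24)−W(22): 2 → C
M(12)−O(14): -2≡24 → Y
X(23)−R(17): 6 → G
I(8)−S(18): -10≡16 → Q
H(7)−O(14): -7≡19 → T
T(19)−W(22): -3≡23 → X

DKPUCYGQTX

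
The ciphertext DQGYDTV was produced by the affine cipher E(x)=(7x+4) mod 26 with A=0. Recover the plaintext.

The inverse of 7 mod 26 is 15, since 7·15=105≡1. Apply D(y)=15·(y−4) mod 26:
D(3): 15·(3−4)=-15≡11 → L
Q(16): 15·(16−4)=180≡24 → Y
G(6): 15·(6−4)=30≡4 → E
Y(24): 15·(24−4)=300≡14 → O
D(3): 15·(3−4)=-15≡11 → L
T(19): 15·(19−4)=225≡17 → R
V(21): 15·(21−4)=255≡21 → V

LYEOLRV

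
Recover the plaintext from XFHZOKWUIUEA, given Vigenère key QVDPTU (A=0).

Repeat the key across the ciphertext: QVDPTUQVDPTU
X(23)−Q(16): 7 → H
F(5)−V(21): -16≡10 → K
H(7)−D(3): 4 → E
Z(25)−P(15): 10 → K
O(14)−T(19): -5≡21 → V
K(10)−U(20): -10≡16 → Q
W(22)−Q(16): 6 → G
U(20)−V(21): -1≡25 → Z
I(8)−D(3): 5 → F
U(20)−P(15): 5 → F
E(4)−T(19): -15≡11 → L
A(0)−U(20): -20≡6 → G

HKEKVQGZFFLG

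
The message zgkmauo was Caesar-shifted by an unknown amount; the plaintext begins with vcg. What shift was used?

4

From the crib: z(25)−v(21)=4, so the shift is 4.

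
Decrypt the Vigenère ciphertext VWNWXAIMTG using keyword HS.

OEGEQIBUMO

Repeat the key across the ciphertext: HSHSHSHSHS
V(21)−H(7): 14 → O
W(22)−S(18): 4 → E
N(13)−H(7): 6 → G
W(22)−S(18): 4 → E
X(23)−H(7): 16 → Q
A(0)−S(18): -18≡8 → I
I(8)−H(7): 1 → B
M(12)−S(18): -6≡20 → U
T(19)−H(7): 12 → M
G(6)−S(18): -12≡14 → O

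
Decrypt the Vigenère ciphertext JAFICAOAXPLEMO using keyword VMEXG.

OOBLWFCWAJQSIR

Repeat the key across the ciphertext: VMEXGVMEXGVMEX
J(9)−V(21): -12≡14 → O
A(0)−M(12): -12≡14 → O
F(5)−E(4): 1 → B
I(8)−X(23): -15≡11 → L
C(2)−G(6): -4≡22 → W
A(0)−V(21): -21≡5 → F
O(14)−M(12): 2 → C
A(0)−E(4): -4≡22 → W
X(23)−X(23): 0 → A
P(15)−G(6): 9 → J
L(11)−V(21): -10≡16 → Q
E(4)−M(12): -8≡18 → S
M(12)−E(4): 8 → I
O(14)−X(23): -9≡17 → R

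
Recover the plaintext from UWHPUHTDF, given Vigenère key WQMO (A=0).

YGVBYRHPJ

Repeat the key across the ciphertext: WQMOWQMOW
U(20)−W(22): -2≡24 → Y
W(22)−Q(16): 6 → G
H(7)−M(12): -5≡21 → V
P(15)−O(14): 1 → B
U(20)−W(22): -2≡24 → Y
H(7)−Q(16): -9≡17 → R
T(19)−M(12): 7 → H
D(3)−O(14): -11≡15 → P
F(5)−W(22): -17≡9 → J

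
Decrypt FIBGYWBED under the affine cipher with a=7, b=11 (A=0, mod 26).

The inverse of 7 mod 26 is 15, since 7·15=105≡1. Apply D(y)=15·(y−11) mod 26:
F(5): 15·(5−11)=-90≡14 → O
I(8): 15·(8−11)=-45≡7 → H
B(1): 15·(1−11)=-150≡6 → G
G(6): 15·(6−11)=-75≡3 → D
Y(24): 15·(24−11)=195≡13 → N
W(22): 15·(22−11)=165≡9 → J
B(1): 15·(1−11)=-150≡6 → G
E(4): 15·(4−11)=-105≡25 → Z
D(3): 15·(3−11)=-120≡10 → K

OHGDNJGZK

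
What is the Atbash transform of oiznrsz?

lramiha

o(14) → l(11)
i(8) → r(17)
z(25) → a(0)
n(13) → m(12)
r(17) → i(8)
s(18) → h(7)
z(25) → a(0)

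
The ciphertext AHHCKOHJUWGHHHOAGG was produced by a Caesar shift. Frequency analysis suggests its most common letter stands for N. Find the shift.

20

The most frequent ciphertext letter is H (appears 6 times).
H is position 7; N is position 13.
Shift = -6≡20.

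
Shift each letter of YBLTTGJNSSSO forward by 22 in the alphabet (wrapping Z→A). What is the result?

UXHPPCFJOOOK

Y(24): 24+22=46≡20 → U
B(1): 1+22=23 → X
L(11): 11+22=33≡7 → H
T(19): 19+22=41≡15 → P
T(19): 19+22=41≡15 → P
G(6): 6+22=28≡2 → C
J(9): 9+22=31≡5 → F
N(13): 13+22=35≡9 → J
S(18): 18+22=40≡14 → O
S(18): 18+22=40≡14 → O
S(18): 18+22=40≡14 → O
O(14): 14+22=36≡10 → K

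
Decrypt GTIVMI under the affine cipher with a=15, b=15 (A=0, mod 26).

PCDQFD

The inverse of 15 mod 26 is 7, since 15·7=105≡1. Apply D(y)=7·(y−15) mod 26:
G(6): 7·(6−15)=-63≡15 → P
T(19): 7·(19−15)=28≡2 → C
I(8): 7·(8−15)=-49≡3 → D
V(21): 7·(21−15)=42≡16 → Q
M(12): 7·(12−15)=-21≡5 → F
I(8): 7·(8−15)=-49≡3 → D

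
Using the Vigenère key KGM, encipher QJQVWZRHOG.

APCFCLBNAQ

Repeat the key across the message: KGMKGMKGMK
Q(16)+K(10): 26≡0 → A
J(9)+G(6): 15 → P
Q(16)+M(12): 28≡2 → C
V(21)+K(10): 31≡5 → F
W(22)+G(6): 28≡2 → C
Z(25)+M(12): 37≡11 → L
R(17)+K(10): 27≡1 → B
H(7)+G(6): 13 → N
O(14)+M(12): 26≡0 → A
G(6)+K(10): 16 → Q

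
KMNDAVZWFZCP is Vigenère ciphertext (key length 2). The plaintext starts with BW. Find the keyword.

Subtract each crib letter from the matching ciphertext letter (mod 26):
K(10)−B(1)=9 → J
M(12)−W(22)=-10≡16 → Q

JQ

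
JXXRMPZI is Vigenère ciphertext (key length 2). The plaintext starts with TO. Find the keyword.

Subtract each crib letter from the matching ciphertext letter (mod 26):
J(9)−T(19)=-10≡16 → Q
X(23)−O(14)=9 → J

QJ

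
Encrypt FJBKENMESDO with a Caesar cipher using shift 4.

JNFOIRQIWHS

F(5): 5+4=9 → J
J(9): 9+4=13 → N
B(1): 1+4=5 → F
K(10): 10+4=14 → O
E(4): 4+4=8 → I
N(13): 13+4=17 → R
M(12): 12+4=16 → Q
E(4): 4+4=8 → I
S(18): 18+4=22 → W
D(3): 3+4=7 → H
O(14): 14+4=18 → S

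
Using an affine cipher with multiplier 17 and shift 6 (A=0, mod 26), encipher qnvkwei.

stzuqwm

q(16): 17·16+6=278≡18 → s
n(13): 17·13+6=227≡19 → t
v(21): 17·21+6=363≡25 → z
k(10): 17·10+6=176≡20 → u
w(22): 17·22+6=380≡16 → q
e(4): 17·4+6=74≡22 → w
i(8): 17·8+6=142≡12 → m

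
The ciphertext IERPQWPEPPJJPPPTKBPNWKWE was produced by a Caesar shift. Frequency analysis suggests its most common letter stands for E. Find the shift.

11

The most frequent ciphertext letter is P (appears 8 times).
P is position 15; E is position 4.
Shift = 11.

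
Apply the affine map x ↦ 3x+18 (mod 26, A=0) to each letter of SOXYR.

UIJMR

S(18): 3·18+18=72≡20 → U
O(14): 3·14+18=60≡8 → I
X(23): 3·23+18=87≡9 → J
Y(24): 3·24+18=90≡12 → M
R(17): 3·17+18=69≡17 → R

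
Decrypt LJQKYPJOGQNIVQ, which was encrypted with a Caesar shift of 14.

XVCWKBVASCZUHC

L(11): 11−14=-3≡23 → X
J(9): 9−14=-5≡21 → V
Q(16): 16−14=2 → C
K(10): 10−14=-4≡22 → W
Y(24): 24−14=10 → K
P(15): 15−14=1 → B
J(9): 9−14=-5≡21 → V
O(14): 14−14=0 → A
G(6): 6−14=-8≡18 → S
Q(16): 16−14=2 → C
N(13): 13−14=-1≡25 → Z
I(8): 8−14=-6≡20 → U
V(21): 21−14=7 → H
Q(16): 16−14=2 → C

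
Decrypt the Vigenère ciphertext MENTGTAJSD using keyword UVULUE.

SJTIMPGOYS

Repeat the key across the ciphertext: UVULUEUVUL
M(12)−U(20): -8≡18 → S
E(4)−V(21): -17≡9 → J
N(13)−U(20): -7≡19 → T
T(19)−L(11): 8 → I
G(6)−U(20): -14≡12 → M
T(19)−E(4): 15 → P
A(0)−U(20): -20≡6 → G
J(9)−V(21): -12≡14 → O
S(18)−U(20): -2≡24 → Y
D(3)−L(11): -8≡18 → S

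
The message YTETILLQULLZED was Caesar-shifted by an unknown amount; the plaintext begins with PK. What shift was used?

9

From the crib: Y(24)−P(15)=9, so the shift is 9.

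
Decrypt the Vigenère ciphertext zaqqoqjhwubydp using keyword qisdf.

Repeat the key across the ciphertext: qisdfqisdfqisd
z(25)−q(16): 9 → j
a(0)−i(8): -8≡18 → s
q(16)−s(18): -2≡24 → y
q(16)−d(3): 13 → n
o(14)−f(5): 9 → j
q(16)−q(16): 0 → a
j(9)−i(8): 1 → b
h(7)−s(18): -11≡15 → p
w(22)−d(3): 19 → t
u(20)−f(5): 15 → p
b(1)−q(16): -15≡11 → l
y(24)−i(8): 16 → q
d(3)−s(18): -15≡11 → l
p(15)−d(3): 12 → m

jsynjabptplqlm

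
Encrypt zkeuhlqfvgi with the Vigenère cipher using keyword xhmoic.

wrqipnnmhuq

Repeat the key across the message: xhmoicxhmoi
z(25)+x(23): 48≡22 → w
k(10)+h(7): 17 → r
e(4)+m(12): 16 → q
u(20)+o(14): 34≡8 → i
h(7)+i(8): 15 → p
l(11)+c(2): 13 → n
q(16)+x(23): 39≡13 → n
f(5)+h(7): 12 → m
v(21)+m(12): 33≡7 → h
g(6)+o(14): 20 → u
i(8)+i(8): 16 → q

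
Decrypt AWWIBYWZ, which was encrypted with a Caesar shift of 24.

CYYKDAYB

A(0): 0−24=-24≡2 → C
W(22): 22−24=-2≡24 → Y
W(22): 22−24=-2≡24 → Y
I(8): 8−24=-16≡10 → K
B(1): 1−24=-23≡3 → D
Y(24): 24−24=0 → A
W(22): 22−24=-2≡24 → Y
Z(25): 25−24=1 → B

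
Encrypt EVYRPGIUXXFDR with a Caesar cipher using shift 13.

E(4): 4+13=17 → R
V(21): 21+13=34≡8 → I
Y(24): 24+13=37≡11 → L
R(17): 17+13=30≡4 → E
P(15): 15+13=28≡2 → C
G(6): 6+13=19 → T
I(8): 8+13=21 → V
U(20): 20+13=33≡7 → H
X(23): 23+13=36≡10 → K
X(23): 23+13=36≡10 → K
F(5): 5+13=18 → S
D(3): 3+13=16 → Q
R(17): 17+13=30≡4 → E

RILECTVHKKSQE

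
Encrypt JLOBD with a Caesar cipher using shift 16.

J(9): 9+16=25 → Z
L(11): 11+16=27≡1 → B
O(14): 14+16=30≡4 → E
B(1): 1+16=17 → R
D(3): 3+16=19 → T

ZBERT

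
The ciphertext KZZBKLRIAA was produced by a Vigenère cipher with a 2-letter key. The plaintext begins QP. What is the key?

Subtract each crib letter from the matching ciphertext letter (mod 26):
K(10)−Q(16)=-6≡20 → U
Z(25)−P(15)=10 → K

UK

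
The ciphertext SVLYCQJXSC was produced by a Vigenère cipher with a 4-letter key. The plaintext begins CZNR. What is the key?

Subtract each crib letter from the matching ciphertext letter (mod 26):
S(18)−C(2)=16 → Q
V(21)−Z(25)=-4≡22 → W
L(11)−N(13)=-2≡24 → Y
Y(24)−R(17)=7 → H

QWYH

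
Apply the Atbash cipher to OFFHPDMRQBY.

LUUSKWNIJYB

O(14) → L(11)
F(5) → U(20)
F(5) → U(20)
H(7) → S(18)
P(15) → K(10)
D(3) → W(22)
M(12) → N(13)
R(17) → I(8)
Q(16) → J(9)
B(1) → Y(24)
Y(24) → B(1)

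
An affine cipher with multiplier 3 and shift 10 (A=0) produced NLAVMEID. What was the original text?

BJOVSYIP

The inverse of 3 mod 26 is 9, since 3·9=27≡1. Apply D(y)=9·(y−10) mod 26:
N(13): 9·(13−10)=27≡1 → B
L(11): 9·(11−10)=9 → J
A(0): 9·(0−10)=-90≡14 → O
V(21): 9·(21−10)=99≡21 → V
M(12): 9·(12−10)=18 → S
E(4): 9·(4−10)=-54≡24 → Y
I(8): 9·(8−10)=-18≡8 → I
D(3): 9·(3−10)=-63≡15 → P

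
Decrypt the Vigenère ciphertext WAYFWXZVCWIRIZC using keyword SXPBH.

Repeat the key across the ciphertext: SXPBHSXPBHSXPBH
W(22)−S(18): 4 → E
A(0)−X(23): -23≡3 → D
Y(24)−P(15): 9 → J
F(5)−B(1): 4 → E
W(22)−H(7): 15 → P
X(23)−S(18): 5 → F
Z(25)−X(23): 2 → C
V(21)−P(15): 6 → G
C(2)−B(1): 1 → B
W(22)−H(7): 15 → P
I(8)−S(18): -10≡16 → Q
R(17)−X(23): -6≡20 → U
I(8)−P(15): -7≡19 → T
Z(25)−B(1): 24 → Y
C(2)−H(7): -5≡21 → V

EDJEPFCGBPQUTYV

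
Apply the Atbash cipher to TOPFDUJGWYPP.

T(19) → G(6)
O(14) → L(11)
P(15) → K(10)
F(5) → U(20)
D(3) → W(22)
U(20) → F(5)
J(9) → Q(16)
G(6) → T(19)
W(22) → D(3)
Y(24) → B(1)
P(15) → K(10)
P(15) → K(10)

GLKUWFQTDBKK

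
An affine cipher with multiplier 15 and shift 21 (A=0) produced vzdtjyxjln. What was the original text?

acemuvouiw

The inverse of 15 mod 26 is 7, since 15·7=105≡1. Apply D(y)=7·(y−21) mod 26:
v(21): 7·(21−21)=0 → a
z(25): 7·(25−21)=28≡2 → c
d(3): 7·(3−21)=-126≡4 → e
t(19): 7·(19−21)=-14≡12 → m
j(9): 7·(9−21)=-84≡20 → u
y(24): 7·(24−21)=21 → v
x(23): 7·(23−21)=14 → o
j(9): 7·(9−21)=-84≡20 → u
l(11): 7·(11−21)=-70≡8 → i
n(13): 7·(13−21)=-56≡22 → w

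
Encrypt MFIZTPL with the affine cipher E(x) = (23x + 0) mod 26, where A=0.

M(12): 23·12+0=276≡16 → Q
F(5): 23·5+0=115≡11 → L
I(8): 23·8+0=184≡2 → C
Z(25): 23·25+0=575≡3 → D
T(19): 23·19+0=437≡21 → V
P(15): 23·15+0=345≡7 → H
L(11): 23·11+0=253≡19 → T

QLCDVHT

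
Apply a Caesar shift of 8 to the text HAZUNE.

H(7): 7+8=15 → P
A(0): 0+8=8 → I
Z(25): 25+8=33≡7 → H
U(20): 20+8=28≡2 → C
N(13): 13+8=21 → V
E(4): 4+8=12 → M

PIHCVM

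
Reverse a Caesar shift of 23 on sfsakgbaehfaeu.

vivdnjedhkidhx

s(18): 18−23=-5≡21 → v
f(5): 5−23=-18≡8 → i
s(18): 18−23=-5≡21 → v
a(0): 0−23=-23≡3 → d
k(10): 10−23=-13≡13 → n
g(6): 6−23=-17≡9 → j
b(1): 1−23=-22≡4 → e
a(0): 0−23=-23≡3 → d
e(4): 4−23=-19≡7 → h
h(7): 7−23=-16≡10 → k
f(5): 5−23=-18≡8 → i
a(0): 0−23=-23≡3 → d
e(4): 4−23=-19≡7 → h
u(20): 20−23=-3≡23 → x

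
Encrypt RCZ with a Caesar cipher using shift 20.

R(17): 17+20=37≡11 → L
C(2): 2+20=22 → W
Z(25): 25+20=45≡19 → T

LWT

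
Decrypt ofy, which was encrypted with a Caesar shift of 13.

o(14): 14−13=1 → b
f(5): 5−13=-8≡18 → s
y(24): 24−13=11 → l

bsl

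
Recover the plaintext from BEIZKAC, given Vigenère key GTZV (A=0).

Repeat the key across the ciphertext: GTZVGTZ
B(1)−G(6): -5≡21 → V
E(4)−T(19): -15≡11 → L
I(8)−Z(25): -17≡9 → J
Z(25)−V(21): 4 → E
K(10)−G(6): 4 → E
A(0)−T(19): -19≡7 → H
C(2)−Z(25): -23≡3 → D

VLJEEHD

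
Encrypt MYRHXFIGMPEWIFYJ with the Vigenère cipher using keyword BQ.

Repeat the key across the message: BQBQBQBQBQBQBQBQ
M(12)+B(1): 13 → N
Y(24)+Q(16): 40≡14 → O
R(17)+B(1): 18 → S
H(7)+Q(16): 23 → X
X(23)+B(1): 24 → Y
F(5)+Q(16): 21 → V
I(8)+B(1): 9 → J
G(6)+Q(16): 22 → W
M(12)+B(1): 13 → N
P(15)+Q(16): 31≡5 → F
E(4)+B(1): 5 → F
W(22)+Q(16): 38≡12 → M
I(8)+B(1): 9 → J
F(5)+Q(16): 21 → V
Y(24)+B(1): 25 → Z
J(9)+Q(16): 25 → Z

NOSXYVJWNFFMJVZZ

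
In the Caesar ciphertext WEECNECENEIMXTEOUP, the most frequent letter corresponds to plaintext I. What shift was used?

The most frequent ciphertext letter is E (appears 6 times).
E is position 4; I is position 8.
Shift = -4≡22.

22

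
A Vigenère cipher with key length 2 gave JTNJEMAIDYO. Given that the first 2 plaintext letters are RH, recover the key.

Subtract each crib letter from the matching ciphertext letter (mod 26):
J(9)−R(17)=-8≡18 → S
T(19)−H(7)=12 → M

SM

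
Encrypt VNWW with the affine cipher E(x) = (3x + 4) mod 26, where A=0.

PRSS

V(21): 3·21+4=67≡15 → P
N(13): 3·13+4=43≡17 → R
W(22): 3·22+4=70≡18 → S
W(22): 3·22+4=70≡18 → S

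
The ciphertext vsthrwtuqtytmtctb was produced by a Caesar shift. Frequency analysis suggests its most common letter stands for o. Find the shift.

5

The most frequent ciphertext letter is t (appears 6 times).
t is position 19; o is position 14.
Shift = 5.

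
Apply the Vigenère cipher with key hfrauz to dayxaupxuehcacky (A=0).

Repeat the key across the message: hfrauzhfrauzhfra
d(3)+h(7): 10 → k
a(0)+f(5): 5 → f
y(24)+r(17): 41≡15 → p
x(23)+a(0): 23 → x
a(0)+u(20): 20 → u
u(20)+z(25): 45≡19 → t
p(15)+h(7): 22 → w
x(23)+f(5): 28≡2 → c
u(20)+r(17): 37≡11 → l
e(4)+a(0): 4 → e
h(7)+u(20): 27≡1 → b
c(2)+z(25): 27≡1 → b
a(0)+h(7): 7 → h
c(2)+f(5): 7 → h
k(10)+r(17): 27≡1 → b
y(24)+a(0): 24 → y

kfpxutwclebbhhby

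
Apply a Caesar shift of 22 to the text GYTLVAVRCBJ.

CUPHRWRNYXF

G(6): 6+22=28≡2 → C
Y(24): 24+22=46≡20 → U
T(19): 19+22=41≡15 → P
L(11): 11+22=33≡7 → H
V(21): 21+22=43≡17 → R
A(0): 0+22=22 → W
V(21): 21+22=43≡17 → R
R(17): 17+22=39≡13 → N
C(2): 2+22=24 → Y
B(1): 1+22=23 → X
J(9): 9+22=31≡5 → F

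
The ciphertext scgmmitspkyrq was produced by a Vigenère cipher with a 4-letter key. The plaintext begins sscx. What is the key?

akep

Subtract each crib letter from the matching ciphertext letter (mod 26):
s(18)−s(18)=0 → a
c(2)−s(18)=-16≡10 → k
g(6)−c(2)=4 → e
m(12)−x(23)=-11≡15 → p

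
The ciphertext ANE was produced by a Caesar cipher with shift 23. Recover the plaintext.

A(0): 0−23=-23≡3 → D
N(13): 13−23=-10≡16 → Q
E(4): 4−23=-19≡7 → H

DQH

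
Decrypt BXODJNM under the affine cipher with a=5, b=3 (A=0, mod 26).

The inverse of 5 mod 26 is 21, since 5·21=105≡1. Apply D(y)=21·(y−3) mod 26:
B(1): 21·(1−3)=-42≡10 → K
X(23): 21·(23−3)=420≡4 → E
O(14): 21·(14−3)=231≡23 → X
D(3): 21·(3−3)=0 → A
J(9): 21·(9−3)=126≡22 → W
N(13): 21·(13−3)=210≡2 → C
M(12): 21·(12−3)=189≡7 → H

KEXAWCH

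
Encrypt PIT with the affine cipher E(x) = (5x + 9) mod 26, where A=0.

GXA

P(15): 5·15+9=84≡6 → G
I(8): 5·8+9=49≡23 → X
T(19): 5·19+9=104≡0 → A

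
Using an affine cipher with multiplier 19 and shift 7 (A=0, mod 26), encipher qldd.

zimm

q(16): 19·16+7=311≡25 → z
l(11): 19·11+7=216≡8 → i
d(3): 19·3+7=64≡12 → m
d(3): 19·3+7=64≡12 → m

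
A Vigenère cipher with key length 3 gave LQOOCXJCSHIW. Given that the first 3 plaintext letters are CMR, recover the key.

Subtract each crib letter from the matching ciphertext letter (mod 26):
L(11)−C(2)=9 → J
Q(16)−M(12)=4 → E
O(14)−R(17)=-3≡23 → X

JEX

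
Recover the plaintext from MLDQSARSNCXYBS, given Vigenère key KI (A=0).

Repeat the key across the ciphertext: KIKIKIKIKIKIKI
M(12)−K(10): 2 → C
L(11)−I(8): 3 → D
D(3)−K(10): -7≡19 → T
Q(16)−I(8): 8 → I
S(18)−K(10): 8 → I
A(0)−I(8): -8≡18 → S
R(17)−K(10): 7 → H
S(18)−I(8): 10 → K
N(13)−K(10): 3 → D
C(2)−I(8): -6≡20 → U
X(23)−K(10): 13 → N
Y(24)−I(8): 16 → Q
B(1)−K(10): -9≡17 → R
S(18)−I(8): 10 → K

CDTIISHKDUNQRK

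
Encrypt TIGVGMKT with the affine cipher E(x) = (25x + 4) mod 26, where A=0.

LWYJYSUL

T(19): 25·19+4=479≡11 → L
I(8): 25·8+4=204≡22 → W
G(6): 25·6+4=154≡24 → Y
V(21): 25·21+4=529≡9 → J
G(6): 25·6+4=154≡24 → Y
M(12): 25·12+4=304≡18 → S
K(10): 25·10+4=254≡20 → U
T(19): 25·19+4=479≡11 → L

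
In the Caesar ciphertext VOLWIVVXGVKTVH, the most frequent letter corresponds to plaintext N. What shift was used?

8

The most frequent ciphertext letter is V (appears 5 times).
V is position 21; N is position 13.
Shift = 8.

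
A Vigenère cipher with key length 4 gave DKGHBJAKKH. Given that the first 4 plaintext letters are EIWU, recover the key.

ZCKN

Subtract each crib letter from the matching ciphertext letter (mod 26):
D(3)−E(4)=-1≡25 → Z
K(10)−I(8)=2 → C
G(6)−W(22)=-16≡10 → K
H(7)−U(20)=-13≡13 → N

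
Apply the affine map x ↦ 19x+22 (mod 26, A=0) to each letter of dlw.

bxy

d(3): 19·3+22=79≡1 → b
l(11): 19·11+22=231≡23 → x
w(22): 19·22+22=440≡24 → y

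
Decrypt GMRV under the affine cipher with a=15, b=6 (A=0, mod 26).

The inverse of 15 mod 26 is 7, since 15·7=105≡1. Apply D(y)=7·(y−6) mod 26:
G(6): 7·(6−6)=0 → A
M(12): 7·(12−6)=42≡16 → Q
R(17): 7·(17−6)=77≡25 → Z
V(21): 7·(21−6)=105≡1 → B

AQZB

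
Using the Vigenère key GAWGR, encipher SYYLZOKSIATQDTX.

Repeat the key across the message: GAWGRGAWGRGAWGR
S(18)+G(6): 24 → Y
Y(24)+A(0): 24 → Y
Y(24)+W(22): 46≡20 → U
L(11)+G(6): 17 → R
Z(25)+R(17): 42≡16 → Q
O(14)+G(6): 20 → U
K(10)+A(0): 10 → K
S(18)+W(22): 40≡14 → O
I(8)+G(6): 14 → O
A(0)+R(17): 17 → R
T(19)+G(6): 25 → Z
Q(16)+A(0): 16 → Q
D(3)+W(22): 25 → Z
T(19)+G(6): 25 → Z
X(23)+R(17): 40≡14 → O

YYURQUKOORZQZZO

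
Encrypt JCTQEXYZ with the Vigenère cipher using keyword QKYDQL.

ZMRTUIOJ

Repeat the key across the message: QKYDQLQK
J(9)+Q(16): 25 → Z
C(2)+K(10): 12 → M
T(19)+Y(24): 43≡17 → R
Q(16)+D(3): 19 → T
E(4)+Q(16): 20 → U
X(23)+L(11): 34≡8 → I
Y(24)+Q(16): 40≡14 → O
Z(25)+K(10): 35≡9 → J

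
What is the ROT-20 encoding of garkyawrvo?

g(6): 6+20=26≡0 → a
a(0): 0+20=20 → u
r(17): 17+20=37≡11 → l
k(10): 10+20=30≡4 → e
y(24): 24+20=44≡18 → s
a(0): 0+20=20 → u
w(22): 22+20=42≡16 → q
r(17): 17+20=37≡11 → l
v(21): 21+20=41≡15 → p
o(14): 14+20=34≡8 → i

aulesuqlpi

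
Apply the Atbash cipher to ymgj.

y(24) → b(1)
m(12) → n(13)
g(6) → t(19)
j(9) → q(16)

bntq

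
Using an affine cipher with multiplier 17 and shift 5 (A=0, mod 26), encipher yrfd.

xime

y(24): 17·24+5=413≡23 → x
r(17): 17·17+5=294≡8 → i
f(5): 17·5+5=90≡12 → m
d(3): 17·3+5=56≡4 → e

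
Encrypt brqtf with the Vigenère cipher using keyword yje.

Repeat the key across the message: yjeyj
b(1)+y(24): 25 → z
r(17)+j(9): 26≡0 → a
q(16)+e(4): 20 → u
t(19)+y(24): 43≡17 → r
f(5)+j(9): 14 → o

zauro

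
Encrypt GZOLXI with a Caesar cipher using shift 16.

G(6): 6+16=22 → W
Z(25): 25+16=41≡15 → P
O(14): 14+16=30≡4 → E
L(11): 11+16=27≡1 → B
X(23): 23+16=39≡13 → N
I(8): 8+16=24 → Y

WPEBNY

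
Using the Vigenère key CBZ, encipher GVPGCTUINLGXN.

Repeat the key across the message: CBZCBZCBZCBZC
G(6)+C(2): 8 → I
V(21)+B(1): 22 → W
P(15)+Z(25): 40≡14 → O
G(6)+C(2): 8 → I
C(2)+B(1): 3 → D
T(19)+Z(25): 44≡18 → S
U(20)+C(2): 22 → W
I(8)+B(1): 9 → J
N(13)+Z(25): 38≡12 → M
L(11)+C(2): 13 → N
G(6)+B(1): 7 → H
X(23)+Z(25): 48≡22 → W
N(13)+C(2): 15 → P

IWOIDSWJMNHWP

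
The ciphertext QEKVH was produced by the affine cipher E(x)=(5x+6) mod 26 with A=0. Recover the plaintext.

The inverse of 5 mod 26 is 21, since 5·21=105≡1. Apply D(y)=21·(y−6) mod 26:
Q(16): 21·(16−6)=210≡2 → C
E(4): 21·(4−6)=-42≡10 → K
K(10): 21·(10−6)=84≡6 → G
V(21): 21·(21−6)=315≡3 → D
H(7): 21·(7−6)=21 → V

CKGDV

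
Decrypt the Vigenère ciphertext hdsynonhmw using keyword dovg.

Repeat the key across the ciphertext: dovgdovgdo
h(7)−d(3): 4 → e
d(3)−o(14): -11≡15 → p
s(18)−v(21): -3≡23 → x
y(24)−g(6): 18 → s
n(13)−d(3): 10 → k
o(14)−o(14): 0 → a
n(13)−v(21): -8≡18 → s
h(7)−g(6): 1 → b
m(12)−d(3): 9 → j
w(22)−o(14): 8 → i

epxskasbji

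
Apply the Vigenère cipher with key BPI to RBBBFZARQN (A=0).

SQJCUHBGYO

Repeat the key across the message: BPIBPIBPIB
R(17)+B(1): 18 → S
B(1)+P(15): 16 → Q
B(1)+I(8): 9 → J
B(1)+B(1): 2 → C
F(5)+P(15): 20 → U
Z(25)+I(8): 33≡7 → H
A(0)+B(1): 1 → B
R(17)+P(15): 32≡6 → G
Q(16)+I(8): 24 → Y
N(13)+B(1): 14 → O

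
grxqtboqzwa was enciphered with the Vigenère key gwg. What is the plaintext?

Repeat the key across the ciphertext: gwggwggwggw
g(6)−g(6): 0 → a
r(17)−w(22): -5≡21 → v
x(23)−g(6): 17 → r
q(16)−g(6): 10 → k
t(19)−w(22): -3≡23 → x
b(1)−g(6): -5≡21 → v
o(14)−g(6): 8 → i
q(16)−w(22): -6≡20 → u
z(25)−g(6): 19 → t
w(22)−g(6): 16 → q
a(0)−w(22): -22≡4 → e

avrkxviutqe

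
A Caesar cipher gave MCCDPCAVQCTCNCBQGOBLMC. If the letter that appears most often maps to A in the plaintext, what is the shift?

2

The most frequent ciphertext letter is C (appears 7 times).
C is position 2; A is position 0.
Shift = 2.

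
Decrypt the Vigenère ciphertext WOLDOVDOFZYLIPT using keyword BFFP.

Repeat the key across the ciphertext: BFFPBFFPBFFPBFF
W(22)−B(1): 21 → V
O(14)−F(5): 9 → J
L(11)−F(5): 6 → G
D(3)−P(15): -12≡14 → O
O(14)−B(1): 13 → N
V(21)−F(5): 16 → Q
D(3)−F(5): -2≡24 → Y
O(14)−P(15): -1≡25 → Z
F(5)−B(1): 4 → E
Z(25)−F(5): 20 → U
Y(24)−F(5): 19 → T
L(11)−P(15): -4≡22 → W
I(8)−B(1): 7 → H
P(15)−F(5): 10 → K
T(19)−F(5): 14 → O

VJGONQYZEUTWHKO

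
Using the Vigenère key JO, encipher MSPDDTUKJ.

VGYRMHDYS

Repeat the key across the message: JOJOJOJOJ
M(12)+J(9): 21 → V
S(18)+O(14): 32≡6 → G
P(15)+J(9): 24 → Y
D(3)+O(14): 17 → R
D(3)+J(9): 12 → M
T(19)+O(14): 33≡7 → H
U(20)+J(9): 29≡3 → D
K(10)+O(14): 24 → Y
J(9)+J(9): 18 → S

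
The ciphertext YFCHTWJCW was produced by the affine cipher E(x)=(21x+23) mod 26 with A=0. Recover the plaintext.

FOZYGVIZV

The inverse of 21 mod 26 is 5, since 21·5=105≡1. Apply D(y)=5·(y−23) mod 26:
Y(24): 5·(24−23)=5 → F
F(5): 5·(5−23)=-90≡14 → O
C(2): 5·(2−23)=-105≡25 → Z
H(7): 5·(7−23)=-80≡24 → Y
T(19): 5·(19−23)=-20≡6 → G
W(22): 5·(22−23)=-5≡21 → V
J(9): 5·(9−23)=-70≡8 → I
C(2): 5·(2−23)=-105≡25 → Z
W(22): 5·(22−23)=-5≡21 → V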